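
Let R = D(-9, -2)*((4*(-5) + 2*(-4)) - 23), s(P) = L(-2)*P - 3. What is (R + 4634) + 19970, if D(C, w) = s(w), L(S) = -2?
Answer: 24553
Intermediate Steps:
s(P) = -3 - 2*P (s(P) = -2*P - 3 = -3 - 2*P)
D(C, w) = -3 - 2*w
R = -51 (R = (-3 - 2*(-2))*((4*(-5) + 2*(-4)) - 23) = (-3 + 4)*((-20 - 8) - 23) = 1*(-28 - 23) = 1*(-51) = -51)
(R + 4634) + 19970 = (-51 + 4634) + 19970 = 4583 + 19970 = 24553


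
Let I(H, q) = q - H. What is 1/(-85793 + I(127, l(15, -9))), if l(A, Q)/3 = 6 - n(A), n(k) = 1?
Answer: -1/85905 ≈ -1.1641e-5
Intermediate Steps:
l(A, Q) = 15 (l(A, Q) = 3*(6 - 1*1) = 3*(6 - 1) = 3*5 = 15)
1/(-85793 + I(127, l(15, -9))) = 1/(-85793 + (15 - 1*127)) = 1/(-85793 + (15 - 127)) = 1/(-85793 - 112) = 1/(-85905) = -1/85905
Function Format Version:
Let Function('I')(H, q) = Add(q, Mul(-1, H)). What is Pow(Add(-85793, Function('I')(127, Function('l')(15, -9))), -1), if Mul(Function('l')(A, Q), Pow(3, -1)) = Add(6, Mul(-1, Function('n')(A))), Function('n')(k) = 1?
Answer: Rational(-1, 85905) ≈ -1.1641e-5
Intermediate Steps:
Function('l')(A, Q) = 15 (Function('l')(A, Q) = Mul(3, Add(6, Mul(-1, 1))) = Mul(3, Add(6, -1)) = Mul(3, 5) = 15)
Pow(Add(-85793, Function('I')(127, Function('l')(15, -9))), -1) = Pow(Add(-85793, Add(15, Mul(-1, 127))), -1) = Pow(Add(-85793, Add(15, -127)), -1) = Pow(Add(-85793, -112), -1) = Pow(-85905, -1) = Rational(-1, 85905)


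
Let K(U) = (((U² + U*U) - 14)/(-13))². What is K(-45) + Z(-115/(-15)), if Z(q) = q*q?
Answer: 146693065/1521 ≈ 96445.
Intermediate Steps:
Z(q) = q²
K(U) = (14/13 - 2*U²/13)² (K(U) = (((U² + U²) - 14)*(-1/13))² = ((2*U² - 14)*(-1/13))² = ((-14 + 2*U²)*(-1/13))² = (14/13 - 2*U²/13)²)
K(-45) + Z(-115/(-15)) = 4*(-7 + (-45)²)²/169 + (-115/(-15))² = 4*(-7 + 2025)²/169 + (-115*(-1/15))² = (4/169)*2018² + (23/3)² = (4/169)*4072324 + 529/9 = 16289296/169 + 529/9 = 146693065/1521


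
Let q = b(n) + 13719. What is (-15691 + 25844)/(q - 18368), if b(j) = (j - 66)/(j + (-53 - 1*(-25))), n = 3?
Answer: -253825/116162 ≈ -2.1851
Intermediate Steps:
b(j) = (-66 + j)/(-28 + j) (b(j) = (-66 + j)/(j + (-53 + 25)) = (-66 + j)/(j - 28) = (-66 + j)/(-28 + j))
q = 343038/25 (q = (-66 + 3)/(-28 + 3) + 13719 = -63/(-25) + 13719 = -1/25*(-63) + 13719 = 63/25 + 13719 = 343038/25 ≈ 13722.)
(-15691 + 25844)/(q - 18368) = (-15691 + 25844)/(343038/25 - 18368) = 10153/(-116162/25) = 10153*(-25/116162) = -253825/116162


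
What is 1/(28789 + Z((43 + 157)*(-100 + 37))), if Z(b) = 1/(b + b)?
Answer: 25200/725482799 ≈ 3.4735e-5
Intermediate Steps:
Z(b) = 1/(2*b)
1/(28789 + Z((43 + 157)*(-100 + 37))) = 1/(28789 + 1/(2*(((43 + 157)*(-100 + 37))))) = 1/(28789 + 1/(2*((200*(-63))))) = 1/(28789 + (½)/(-12600)) = 1/(28789 + (½)*(-1/12600)) = 1/(28789 - 1/25200) = 1/(725482799/25200) = 25200/725482799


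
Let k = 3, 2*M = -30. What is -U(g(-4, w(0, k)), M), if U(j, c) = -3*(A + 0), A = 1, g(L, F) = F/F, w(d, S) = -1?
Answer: 3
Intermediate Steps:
M = -15 (M = (1/2)*(-30) = -15)
g(L, F) = 1
U(j, c) = -3 (U(j, c) = -3*(1 + 0) = -3*1 = -3)
-U(g(-4, w(0, k)), M) = -1*(-3) = 3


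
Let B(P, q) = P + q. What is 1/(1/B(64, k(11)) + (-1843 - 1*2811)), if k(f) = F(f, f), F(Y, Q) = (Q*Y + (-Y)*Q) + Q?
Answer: -75/349049 ≈ -0.00021487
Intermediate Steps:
F(Y, Q) = Q (F(Y, Q) = (Q*Y - Q*Y) + Q = 0 + Q = Q)
k(f) = f
1/(1/B(64, k(11)) + (-1843 - 1*2811)) = 1/(1/(64 + 11) + (-1843 - 1*2811)) = 1/(1/75 + (-1843 - 2811)) = 1/(1/75 - 4654) = 1/(-349049/75) = -75/349049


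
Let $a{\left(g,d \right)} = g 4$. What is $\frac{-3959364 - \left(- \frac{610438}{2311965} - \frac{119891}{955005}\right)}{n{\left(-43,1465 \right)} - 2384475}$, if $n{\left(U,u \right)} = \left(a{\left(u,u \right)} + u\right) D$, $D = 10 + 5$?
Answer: $\frac{582801993673207553}{334811738764863000} \approx 1.7407$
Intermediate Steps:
$a{\left(g,d \right)} = 4 g$
$D = 15$
$n{\left(U,u \right)} = 75 u$ ($n{\left(U,u \right)} = \left(4 u + u\right) 15 = 5 u 15 = 75 u$)
$\frac{-3959364 - \left(- \frac{610438}{2311965} - \frac{119891}{955005}\right)}{n{\left(-43,1465 \right)} - 2384475} = \frac{-3959364 - \left(- \frac{610438}{2311965} - \frac{119891}{955005}\right)}{75 \cdot 1465 - 2384475} = \frac{-3959364 - - \frac{57343675867}{147195875655}}{109875 - 2384475} = \frac{-3959364 + \left(\frac{119891}{955005} + \frac{610438}{2311965}\right)}{-2274600} = \left(-3959364 + \frac{57343675867}{147195875655}\right) \left(- \frac{1}{2274600}\right) = \left(- \frac{582801993673207553}{147195875655}\right) \left(- \frac{1}{2274600}\right) = \frac{582801993673207553}{334811738764863000}$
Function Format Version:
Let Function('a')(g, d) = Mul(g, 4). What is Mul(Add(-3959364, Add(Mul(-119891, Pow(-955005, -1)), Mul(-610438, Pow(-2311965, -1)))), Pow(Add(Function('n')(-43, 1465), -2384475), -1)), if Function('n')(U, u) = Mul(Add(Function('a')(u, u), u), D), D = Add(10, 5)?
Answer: Rational(582801993673207553, 334811738764863000) ≈ 1.7407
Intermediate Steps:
Function('a')(g, d) = Mul(4, g)
D = 15
Function('n')(U, u) = Mul(75, u) (Function('n')(U, u) = Mul(Add(Mul(4, u), u), 15) = Mul(Mul(5, u), 15) = Mul(75, u))
Mul(Add(-3959364, Add(Mul(-119891, Pow(-955005, -1)), Mul(-610438, Pow(-2311965, -1)))), Pow(Add(Function('n')(-43, 1465), -2384475), -1)) = Mul(Add(-3959364, Add(Mul(-119891, Pow(-955005, -1)), Mul(-610438, Pow(-2311965, -1)))), Pow(Add(Mul(75, 1465), -2384475), -1)) = Mul(Add(-3959364, Add(Mul(-119891, Rational(-1, 955005)), Mul(-610438, Rational(-1, 2311965)))), Pow(Add(109875, -2384475), -1)) = Mul(Add(-3959364, Add(Rational(119891, 955005), Rational(610438, 2311965))), Pow(-2274600, -1)) = Mul(Add(-3959364, Rational(57343675867, 147195875655)), Rational(-1, 2274600)) = Mul(Rational(-582801993673207553, 147195875655), Rational(-1, 2274600)) = Rational(582801993673207553, 334811738764863000)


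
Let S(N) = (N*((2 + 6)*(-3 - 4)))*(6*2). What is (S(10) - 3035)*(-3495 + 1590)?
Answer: 18583275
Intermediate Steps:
S(N) = -672*N (S(N) = (N*(8*(-7)))*12 = (N*(-56))*12 = -56*N*12 = -672*N)
(S(10) - 3035)*(-3495 + 1590) = (-672*10 - 3035)*(-3495 + 1590) = (-6720 - 3035)*(-1905) = -9755*(-1905) = 18583275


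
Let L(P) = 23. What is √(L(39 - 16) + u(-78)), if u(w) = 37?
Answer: 2*√15 ≈ 7.7460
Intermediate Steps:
√(L(39 - 16) + u(-78)) = √(23 + 37) = √60 = 2*√15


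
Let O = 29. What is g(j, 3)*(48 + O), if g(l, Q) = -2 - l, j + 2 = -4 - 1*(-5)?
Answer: -77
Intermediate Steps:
j = -1 (j = -2 + (-4 - 1*(-5)) = -2 + (-4 + 5) = -2 + 1 = -1)
g(j, 3)*(48 + O) = (-2 - 1*(-1))*(48 + 29) = (-2 + 1)*77 = -1*77 = -77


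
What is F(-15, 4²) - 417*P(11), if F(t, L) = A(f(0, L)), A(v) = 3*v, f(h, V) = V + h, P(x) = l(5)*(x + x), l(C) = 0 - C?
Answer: 45918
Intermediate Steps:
l(C) = -C
P(x) = -10*x (P(x) = (-1*5)*(x + x) = -10*x)
F(t, L) = 3*L (F(t, L) = 3*(L + 0) = 3*L)
F(-15, 4²) - 417*P(11) = 3*4² - (-4170)*11 = 3*16 - 417*(-110) = 48 + 45870 = 45918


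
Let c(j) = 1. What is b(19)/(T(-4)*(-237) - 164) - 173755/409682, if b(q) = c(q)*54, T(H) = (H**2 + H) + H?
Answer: -47507266/105493115 ≈ -0.45034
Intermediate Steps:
T(H) = H**2 + 2*H (T(H) = (H + H**2) + H = H**2 + 2*H)
b(q) = 54 (b(q) = 1*54 = 54)
b(19)/(T(-4)*(-237) - 164) - 173755/409682 = 54/(-4*(2 - 4)*(-237) - 164) - 173755/409682 = 54/(-4*(-2)*(-237) - 164) - 173755*1/409682 = 54/(8*(-237) - 164) - 173755/409682 = 54/(-1896 - 164) - 173755/409682 = 54/(-2060) - 173755/409682 = 54*(-1/2060) - 173755/409682 = -27/1030 - 173755/409682 = -47507266/105493115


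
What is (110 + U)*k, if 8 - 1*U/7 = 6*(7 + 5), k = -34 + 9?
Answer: 8450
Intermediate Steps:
k = -25
U = -448 (U = 56 - 42*(7 + 5) = 56 - 42*12 = 56 - 7*72 = 56 - 504 = -448)
(110 + U)*k = (110 - 448)*(-25) = -338*(-25) = 8450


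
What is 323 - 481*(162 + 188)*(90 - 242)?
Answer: 25589523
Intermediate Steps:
323 - 481*(162 + 188)*(90 - 242) = 323 - 168350*(-152) = 323 - 481*(-53200) = 323 + 25589200 = 25589523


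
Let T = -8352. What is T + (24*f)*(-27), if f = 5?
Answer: -11592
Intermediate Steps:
T + (24*f)*(-27) = -8352 + (24*5)*(-27) = -8352 + 120*(-27) = -8352 - 3240 = -11592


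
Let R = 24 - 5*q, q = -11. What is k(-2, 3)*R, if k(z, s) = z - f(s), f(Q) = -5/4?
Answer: -237/4 ≈ -59.250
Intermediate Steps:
f(Q) = -5/4 (f(Q) = -5*1/4 = -5/4)
k(z, s) = 5/4 + z (k(z, s) = z - 1*(-5/4) = z + 5/4 = 5/4 + z)
R = 79 (R = 24 - 5*(-11) = 24 + 55 = 79)
k(-2, 3)*R = (5/4 - 2)*79 = -3/4*79 = -237/4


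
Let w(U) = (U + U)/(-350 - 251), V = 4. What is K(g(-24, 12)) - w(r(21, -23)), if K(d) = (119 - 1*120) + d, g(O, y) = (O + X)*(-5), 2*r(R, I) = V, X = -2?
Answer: 77533/601 ≈ 129.01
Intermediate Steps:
r(R, I) = 2 (r(R, I) = (1/2)*4 = 2)
g(O, y) = 10 - 5*O (g(O, y) = (O - 2)*(-5) = (-2 + O)*(-5) = 10 - 5*O)
K(d) = -1 + d (K(d) = (119 - 120) + d = -1 + d)
w(U) = -2*U/601 (w(U) = (2*U)/(-601) = (2*U)*(-1/601) = -2*U/601)
K(g(-24, 12)) - w(r(21, -23)) = (-1 + (10 - 5*(-24))) - (-2)*2/601 = (-1 + (10 + 120)) - 1*(-4/601) = (-1 + 130) + 4/601 = 129 + 4/601 = 77533/601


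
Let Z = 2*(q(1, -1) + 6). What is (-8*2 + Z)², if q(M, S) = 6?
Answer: 64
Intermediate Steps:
Z = 24 (Z = 2*(6 + 6) = 2*12 = 24)
(-8*2 + Z)² = (-8*2 + 24)² = (-16 + 24)² = 8² = 64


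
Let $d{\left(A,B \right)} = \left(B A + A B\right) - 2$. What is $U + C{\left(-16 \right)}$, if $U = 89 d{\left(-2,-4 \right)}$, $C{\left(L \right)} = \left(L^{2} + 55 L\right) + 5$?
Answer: $627$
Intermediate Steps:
$C{\left(L \right)} = 5 + L^{2} + 55 L$
$d{\left(A,B \right)} = -2 + 2 A B$ ($d{\left(A,B \right)} = \left(A B + A B\right) - 2 = 2 A B - 2 = -2 + 2 A B$)
$U = 1246$ ($U = 89 \left(-2 + 2 \left(-2\right) \left(-4\right)\right) = 89 \left(-2 + 16\right) = 89 \cdot 14 = 1246$)
$U + C{\left(-16 \right)} = 1246 + \left(5 + \left(-16\right)^{2} + 55 \left(-16\right)\right) = 1246 + \left(5 + 256 - 880\right) = 1246 - 619 = 627$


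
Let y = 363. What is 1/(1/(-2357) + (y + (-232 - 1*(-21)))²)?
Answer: 2357/54456127 ≈ 4.3283e-5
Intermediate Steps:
1/(1/(-2357) + (y + (-232 - 1*(-21)))²) = 1/(1/(-2357) + (363 + (-232 - 1*(-21)))²) = 1/(-1/2357 + (363 + (-232 + 21))²) = 1/(-1/2357 + (363 - 211)²) = 1/(-1/2357 + 152²) = 1/(-1/2357 + 23104) = 1/(54456127/2357) = 2357/54456127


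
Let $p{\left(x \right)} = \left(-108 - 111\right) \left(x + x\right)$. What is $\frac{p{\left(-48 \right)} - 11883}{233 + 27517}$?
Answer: $\frac{3047}{9250} \approx 0.32941$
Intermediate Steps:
$p{\left(x \right)} = - 438 x$ ($p{\left(x \right)} = - 219 \cdot 2 x = - 438 x$)
$\frac{p{\left(-48 \right)} - 11883}{233 + 27517} = \frac{\left(-438\right) \left(-48\right) - 11883}{233 + 27517} = \frac{21024 - 11883}{27750} = 9141 \cdot \frac{1}{27750} = \frac{3047}{9250}$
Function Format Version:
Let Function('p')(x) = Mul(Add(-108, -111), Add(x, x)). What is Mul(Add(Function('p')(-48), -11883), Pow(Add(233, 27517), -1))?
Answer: Rational(3047, 9250) ≈ 0.32941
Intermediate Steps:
Function('p')(x) = Mul(-438, x) (Function('p')(x) = Mul(-219, Mul(2, x)) = Mul(-438, x))
Mul(Add(Function('p')(-48), -11883), Pow(Add(233, 27517), -1)) = Mul(Add(Mul(-438, -48), -11883), Pow(Add(233, 27517), -1)) = Mul(Add(21024, -11883), Pow(27750, -1)) = Mul(9141, Rational(1, 27750)) = Rational(3047, 9250)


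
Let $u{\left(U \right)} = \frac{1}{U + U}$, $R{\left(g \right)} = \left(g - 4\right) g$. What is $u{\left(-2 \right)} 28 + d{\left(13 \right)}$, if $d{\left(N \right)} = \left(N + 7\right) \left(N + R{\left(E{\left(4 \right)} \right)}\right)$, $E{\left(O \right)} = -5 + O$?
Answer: $353$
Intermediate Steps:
$R{\left(g \right)} = g \left(-4 + g\right)$ ($R{\left(g \right)} = \left(-4 + g\right) g = g \left(-4 + g\right)$)
$u{\left(U \right)} = \frac{1}{2 U}$
$d{\left(N \right)} = \left(5 + N\right) \left(7 + N\right)$ ($d{\left(N \right)} = \left(N + 7\right) \left(N + \left(-5 + 4\right) \left(-4 + \left(-5 + 4\right)\right)\right) = \left(7 + N\right) \left(N - \left(-4 - 1\right)\right) = \left(7 + N\right) \left(N - -5\right) = \left(7 + N\right) \left(N + 5\right) = \left(7 + N\right) \left(5 + N\right) = \left(5 + N\right) \left(7 + N\right)$)
$u{\left(-2 \right)} 28 + d{\left(13 \right)} = \frac{1}{2 \left(-2\right)} 28 + \left(35 + 13^{2} + 12 \cdot 13\right) = \frac{1}{2} \left(- \frac{1}{2}\right) 28 + \left(35 + 169 + 156\right) = \left(- \frac{1}{4}\right) 28 + 360 = -7 + 360 = 353$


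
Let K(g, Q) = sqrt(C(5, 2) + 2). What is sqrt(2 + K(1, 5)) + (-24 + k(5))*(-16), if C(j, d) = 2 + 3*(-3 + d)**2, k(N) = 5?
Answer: 304 + sqrt(2 + sqrt(7)) ≈ 306.16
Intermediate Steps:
K(g, Q) = sqrt(7) (K(g, Q) = sqrt((2 + 3*(-3 + 2)**2) + 2) = sqrt((2 + 3*(-1)**2) + 2) = sqrt((2 + 3*1) + 2) = sqrt((2 + 3) + 2) = sqrt(5 + 2) = sqrt(7))
sqrt(2 + K(1, 5)) + (-24 + k(5))*(-16) = sqrt(2 + sqrt(7)) + (-24 + 5)*(-16) = sqrt(2 + sqrt(7)) - 19*(-16) = sqrt(2 + sqrt(7)) + 304 = 304 + sqrt(2 + sqrt(7))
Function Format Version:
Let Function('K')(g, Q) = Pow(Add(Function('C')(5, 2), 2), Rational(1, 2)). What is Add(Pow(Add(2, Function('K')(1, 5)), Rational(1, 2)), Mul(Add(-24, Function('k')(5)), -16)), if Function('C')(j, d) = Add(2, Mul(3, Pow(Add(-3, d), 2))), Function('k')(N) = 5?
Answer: Add(304, Pow(Add(2, Pow(7, Rational(1, 2))), Rational(1, 2))) ≈ 306.16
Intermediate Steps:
Function('K')(g, Q) = Pow(7, Rational(1, 2)) (Function('K')(g, Q) = Pow(Add(Add(2, Mul(3, Pow(Add(-3, 2), 2))), 2), Rational(1, 2)) = Pow(Add(Add(2, Mul(3, Pow(-1, 2))), 2), Rational(1, 2)) = Pow(Add(Add(2, Mul(3, 1)), 2), Rational(1, 2)) = Pow(Add(Add(2, 3), 2), Rational(1, 2)) = Pow(Add(5, 2), Rational(1, 2)) = Pow(7, Rational(1, 2)))
Add(Pow(Add(2, Function('K')(1, 5)), Rational(1, 2)), Mul(Add(-24, Function('k')(5)), -16)) = Add(Pow(Add(2, Pow(7, Rational(1, 2))), Rational(1, 2)), Mul(Add(-24, 5), -16)) = Add(Pow(Add(2, Pow(7, Rational(1, 2))), Rational(1, 2)), Mul(-19, -16)) = Add(Pow(Add(2, Pow(7, Rational(1, 2))), Rational(1, 2)), 304) = Add(304, Pow(Add(2, Pow(7, Rational(1, 2))), Rational(1, 2)))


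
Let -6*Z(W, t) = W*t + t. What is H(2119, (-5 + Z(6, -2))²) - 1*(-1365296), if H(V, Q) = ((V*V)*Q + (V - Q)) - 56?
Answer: 99892157/3 ≈ 3.3297e+7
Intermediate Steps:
Z(W, t) = -t/6 - W*t/6 (Z(W, t) = -(W*t + t)/6 = -(t + W*t)/6 = -t/6 - W*t/6)
H(V, Q) = -56 + V - Q + Q*V² (H(V, Q) = (V²*Q + (V - Q)) - 56 = (Q*V² + (V - Q)) - 56 = (V - Q + Q*V²) - 56 = -56 + V - Q + Q*V²)
H(2119, (-5 + Z(6, -2))²) - 1*(-1365296) = (-56 + 2119 - (-5 - ⅙*(-2)*(1 + 6))² + (-5 - ⅙*(-2)*(1 + 6))²*2119²) - 1*(-1365296) = (-56 + 2119 - (-5 - ⅙*(-2)*7)² + (-5 - ⅙*(-2)*7)²*4490161) + 1365296 = (-56 + 2119 - (-5 + 7/3)² + (-5 + 7/3)²*4490161) + 1365296 = (-56 + 2119 - (-8/3)² + (-8/3)²*4490161) + 1365296 = (-56 + 2119 - 1*64/9 + (64/9)*4490161) + 1365296 = (-56 + 2119 - 64/9 + 287370304/9) + 1365296 = 95796269/3 + 1365296 = 99892157/3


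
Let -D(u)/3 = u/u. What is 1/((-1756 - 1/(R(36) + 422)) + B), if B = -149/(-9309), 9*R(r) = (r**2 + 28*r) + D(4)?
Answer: -176871/310582906 ≈ -0.00056948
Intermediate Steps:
D(u) = -3 (D(u) = -3*u/u = -3*1 = -3)
R(r) = -1/3 + r**2/9 + 28*r/9 (R(r) = ((r**2 + 28*r) - 3)/9 = (-3 + r**2 + 28*r)/9 = -1/3 + r**2/9 + 28*r/9)
B = 149/9309 (B = -149*(-1/9309) = 149/9309 ≈ 0.016006)
1/((-1756 - 1/(R(36) + 422)) + B) = 1/((-1756 - 1/((-1/3 + (1/9)*36**2 + (28/9)*36) + 422)) + 149/9309) = 1/((-1756 - 1/((-1/3 + (1/9)*1296 + 112) + 422)) + 149/9309) = 1/((-1756 - 1/((-1/3 + 144 + 112) + 422)) + 149/9309) = 1/((-1756 - 1/(767/3 + 422)) + 149/9309) = 1/((-1756 - 1/2033/3) + 149/9309) = 1/((-1756 - 1*3/2033) + 149/9309) = 1/((-1756 - 3/2033) + 149/9309) = 1/(-3569951/2033 + 149/9309) = 1/(-310582906/176871) = -176871/310582906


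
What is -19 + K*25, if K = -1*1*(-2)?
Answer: 31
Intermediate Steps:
K = 2 (K = -1*(-2) = 2)
-19 + K*25 = -19 + 2*25 = -19 + 50 = 31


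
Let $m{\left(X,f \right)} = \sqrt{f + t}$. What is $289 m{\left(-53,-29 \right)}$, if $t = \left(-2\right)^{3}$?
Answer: $289 i \sqrt{37} \approx 1757.9 i$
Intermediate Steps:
$t = -8$
$m{\left(X,f \right)} = \sqrt{-8 + f}$ ($m{\left(X,f \right)} = \sqrt{f - 8} = \sqrt{-8 + f}$)
$289 m{\left(-53,-29 \right)} = 289 \sqrt{-8 - 29} = 289 \sqrt{-37} = 289 i \sqrt{37}$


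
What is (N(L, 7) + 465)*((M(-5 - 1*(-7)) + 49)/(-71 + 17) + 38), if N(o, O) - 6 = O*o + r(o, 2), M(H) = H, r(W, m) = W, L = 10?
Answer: 367517/18 ≈ 20418.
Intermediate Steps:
N(o, O) = 6 + o + O*o (N(o, O) = 6 + (O*o + o) = 6 + (o + O*o) = 6 + o + O*o)
(N(L, 7) + 465)*((M(-5 - 1*(-7)) + 49)/(-71 + 17) + 38) = ((6 + 10 + 7*10) + 465)*(((-5 - 1*(-7)) + 49)/(-71 + 17) + 38) = ((6 + 10 + 70) + 465)*(((-5 + 7) + 49)/(-54) + 38) = (86 + 465)*((2 + 49)*(-1/54) + 38) = 551*(51*(-1/54) + 38) = 551*(-17/18 + 38) = 551*(667/18) = 367517/18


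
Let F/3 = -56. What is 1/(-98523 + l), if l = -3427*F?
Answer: 1/477213 ≈ 2.0955e-6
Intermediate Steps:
F = -168 (F = 3*(-56) = -168)
l = 575736 (l = -3427*(-168) = 575736)
1/(-98523 + l) = 1/(-98523 + 575736) = 1/477213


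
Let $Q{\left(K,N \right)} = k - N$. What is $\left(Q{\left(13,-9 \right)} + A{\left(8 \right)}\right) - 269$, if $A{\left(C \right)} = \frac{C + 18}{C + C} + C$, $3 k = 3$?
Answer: $- \frac{1995}{8} \approx -249.38$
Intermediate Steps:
$k = 1$ ($k = \frac{1}{3} \cdot 3 = 1$)
$Q{\left(K,N \right)} = 1 - N$
$A{\left(C \right)} = C + \frac{18 + C}{2 C}$ ($A{\left(C \right)} = \frac{18 + C}{2 C} + C = C + \frac{18 + C}{2 C}$)
$\left(Q{\left(13,-9 \right)} + A{\left(8 \right)}\right) - 269 = \left(\left(1 - -9\right) + \left(\frac{1}{2} + 8 + \frac{9}{8}\right)\right) - 269 = \left(\left(1 + 9\right) + \left(\frac{1}{2} + 8 + 9 \cdot \frac{1}{8}\right)\right) - 269 = \left(10 + \left(\frac{1}{2} + 8 + \frac{9}{8}\right)\right) - 269 = \left(10 + \frac{77}{8}\right) - 269 = \frac{157}{8} - 269 = - \frac{1995}{8}$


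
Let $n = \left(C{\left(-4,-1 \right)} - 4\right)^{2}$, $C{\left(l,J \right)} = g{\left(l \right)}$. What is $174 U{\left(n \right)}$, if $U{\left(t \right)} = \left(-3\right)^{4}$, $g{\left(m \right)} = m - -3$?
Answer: $14094$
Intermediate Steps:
$g{\left(m \right)} = 3 + m$ ($g{\left(m \right)} = m + 3 = 3 + m$)
$C{\left(l,J \right)} = 3 + l$
$n = 25$ ($n = \left(\left(3 - 4\right) - 4\right)^{2} = \left(-1 - 4\right)^{2} = \left(-5\right)^{2} = 25$)
$U{\left(t \right)} = 81$
$174 U{\left(n \right)} = 174 \cdot 81 = 14094$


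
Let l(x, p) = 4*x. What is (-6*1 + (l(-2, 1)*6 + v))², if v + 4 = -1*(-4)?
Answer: 2916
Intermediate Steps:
v = 0 (v = -4 - 1*(-4) = -4 + 4 = 0)
(-6*1 + (l(-2, 1)*6 + v))² = (-6*1 + ((4*(-2))*6 + 0))² = (-6 + (-8*6 + 0))² = (-6 + (-48 + 0))² = (-6 - 48)² = (-54)² = 2916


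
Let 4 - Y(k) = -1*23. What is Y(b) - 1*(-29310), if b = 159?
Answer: 29337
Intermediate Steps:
Y(k) = 27 (Y(k) = 4 - (-1)*23 = 4 - 1*(-23) = 4 + 23 = 27)
Y(b) - 1*(-29310) = 27 - 1*(-29310) = 27 + 29310 = 29337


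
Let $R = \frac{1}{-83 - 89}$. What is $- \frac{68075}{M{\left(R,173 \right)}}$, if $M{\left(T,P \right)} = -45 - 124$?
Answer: $\frac{68075}{169} \approx 402.81$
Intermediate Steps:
$R = - \frac{1}{172}$ ($R = \frac{1}{-172} = - \frac{1}{172} \approx -0.005814$)
$M{\left(T,P \right)} = -169$ ($M{\left(T,P \right)} = -45 - 124 = -169$)
$- \frac{68075}{M{\left(R,173 \right)}} = - \frac{68075}{-169} = \left(-68075\right) \left(- \frac{1}{169}\right) = \frac{68075}{169}$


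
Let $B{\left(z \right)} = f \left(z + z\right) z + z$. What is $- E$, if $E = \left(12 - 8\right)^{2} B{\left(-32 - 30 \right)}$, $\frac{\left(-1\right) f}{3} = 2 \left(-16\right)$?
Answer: $-11807776$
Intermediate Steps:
$f = 96$ ($f = - 3 \cdot 2 \left(-16\right) = \left(-3\right) \left(-32\right) = 96$)
$B{\left(z \right)} = z + 192 z^{2}$ ($B{\left(z \right)} = 96 \left(z + z\right) z + z = 96 \cdot 2 z z + z = 192 z z + z = 192 z^{2} + z = z + 192 z^{2}$)
$E = 11807776$ ($E = \left(12 - 8\right)^{2} \left(-32 - 30\right) \left(1 + 192 \left(-32 - 30\right)\right) = 4^{2} \left(- 62 \left(1 + 192 \left(-62\right)\right)\right) = 16 \left(- 62 \left(1 - 11904\right)\right) = 16 \left(\left(-62\right) \left(-11903\right)\right) = 16 \cdot 737986 = 11807776$)
$- E = \left(-1\right) 11807776 = -11807776$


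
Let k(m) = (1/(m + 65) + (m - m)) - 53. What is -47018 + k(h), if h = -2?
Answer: -2965472/63 ≈ -47071.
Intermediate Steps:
k(m) = -53 + 1/(65 + m) (k(m) = (1/(65 + m) + 0) - 53 = 1/(65 + m) - 53 = -53 + 1/(65 + m))
-47018 + k(h) = -47018 + (-3444 - 53*(-2))/(65 - 2) = -47018 + (-3444 + 106)/63 = -47018 + (1/63)*(-3338) = -47018 - 3338/63 = -2965472/63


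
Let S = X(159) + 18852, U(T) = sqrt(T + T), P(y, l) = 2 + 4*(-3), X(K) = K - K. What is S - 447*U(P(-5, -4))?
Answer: 18852 - 894*I*sqrt(5) ≈ 18852.0 - 1999.0*I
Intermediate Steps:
X(K) = 0
P(y, l) = -10 (P(y, l) = 2 - 12 = -10)
U(T) = sqrt(2)*sqrt(T) (U(T) = sqrt(2*T) = sqrt(2)*sqrt(T))
S = 18852 (S = 0 + 18852 = 18852)
S - 447*U(P(-5, -4)) = 18852 - 447*sqrt(2)*sqrt(-10) = 18852 - 447*sqrt(2)*(I*sqrt(10)) = 18852 - 447*2*I*sqrt(5) = 18852 - 894*I*sqrt(5)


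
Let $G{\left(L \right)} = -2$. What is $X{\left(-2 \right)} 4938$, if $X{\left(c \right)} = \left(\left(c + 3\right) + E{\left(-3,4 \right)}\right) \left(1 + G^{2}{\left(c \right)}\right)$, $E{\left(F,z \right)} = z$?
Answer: $123450$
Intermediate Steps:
$X{\left(c \right)} = 35 + 5 c$ ($X{\left(c \right)} = \left(\left(c + 3\right) + 4\right) \left(1 + \left(-2\right)^{2}\right) = \left(\left(3 + c\right) + 4\right) \left(1 + 4\right) = \left(7 + c\right) 5 = 35 + 5 c$)
$X{\left(-2 \right)} 4938 = \left(35 + 5 \left(-2\right)\right) 4938 = \left(35 - 10\right) 4938 = 25 \cdot 4938 = 123450$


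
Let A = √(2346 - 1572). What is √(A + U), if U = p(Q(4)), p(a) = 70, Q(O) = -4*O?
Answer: √(70 + 3*√86) ≈ 9.8904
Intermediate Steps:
A = 3*√86 (A = √774 = 3*√86 ≈ 27.821)
U = 70
√(A + U) = √(3*√86 + 70) = √(70 + 3*√86)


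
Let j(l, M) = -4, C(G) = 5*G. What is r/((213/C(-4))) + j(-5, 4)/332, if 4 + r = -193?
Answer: 326807/17679 ≈ 18.486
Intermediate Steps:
r = -197 (r = -4 - 193 = -197)
r/((213/C(-4))) + j(-5, 4)/332 = -197/(213/((5*(-4)))) - 4/332 = -197/(213/(-20)) - 4*1/332 = -197/(213*(-1/20)) - 1/83 = -197/(-213/20) - 1/83 = -197*(-20/213) - 1/83 = 3940/213 - 1/83 = 326807/17679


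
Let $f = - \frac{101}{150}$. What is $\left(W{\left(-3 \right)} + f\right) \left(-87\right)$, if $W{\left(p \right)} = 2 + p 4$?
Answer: $\frac{46429}{50} \approx 928.58$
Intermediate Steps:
$f = - \frac{101}{150}$ ($f = \left(-101\right) \frac{1}{150} = - \frac{101}{150} \approx -0.67333$)
$W{\left(p \right)} = 2 + 4 p$
$\left(W{\left(-3 \right)} + f\right) \left(-87\right) = \left(\left(2 + 4 \left(-3\right)\right) - \frac{101}{150}\right) \left(-87\right) = \left(\left(2 - 12\right) - \frac{101}{150}\right) \left(-87\right) = \left(-10 - \frac{101}{150}\right) \left(-87\right) = \left(- \frac{1601}{150}\right) \left(-87\right) = \frac{46429}{50}$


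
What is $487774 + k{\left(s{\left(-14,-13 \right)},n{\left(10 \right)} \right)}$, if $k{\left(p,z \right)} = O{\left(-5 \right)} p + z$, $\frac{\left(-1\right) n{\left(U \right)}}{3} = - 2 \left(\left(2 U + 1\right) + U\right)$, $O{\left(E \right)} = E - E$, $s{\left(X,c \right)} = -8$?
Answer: $487960$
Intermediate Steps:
$O{\left(E \right)} = 0$
$n{\left(U \right)} = 6 + 18 U$ ($n{\left(U \right)} = - 3 \left(- 2 \left(\left(2 U + 1\right) + U\right)\right) = - 3 \left(- 2 \left(\left(1 + 2 U\right) + U\right)\right) = - 3 \left(- 2 \left(1 + 3 U\right)\right) = - 3 \left(-2 - 6 U\right) = 6 + 18 U$)
$k{\left(p,z \right)} = z$ ($k{\left(p,z \right)} = 0 p + z = 0 + z = z$)
$487774 + k{\left(s{\left(-14,-13 \right)},n{\left(10 \right)} \right)} = 487774 + \left(6 + 18 \cdot 10\right) = 487774 + \left(6 + 180\right) = 487774 + 186 = 487960$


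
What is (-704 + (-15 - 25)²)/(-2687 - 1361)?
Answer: -56/253 ≈ -0.22134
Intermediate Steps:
(-704 + (-15 - 25)²)/(-2687 - 1361) = (-704 + (-40)²)/(-4048) = (-704 + 1600)*(-1/4048) = 896*(-1/4048) = -56/253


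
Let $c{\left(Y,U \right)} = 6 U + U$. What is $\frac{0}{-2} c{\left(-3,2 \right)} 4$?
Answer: $0$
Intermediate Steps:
$c{\left(Y,U \right)} = 7 U$
$\frac{0}{-2} c{\left(-3,2 \right)} 4 = \frac{0}{-2} \cdot 7 \cdot 2 \cdot 4 = 0 \left(- \frac{1}{2}\right) 14 \cdot 4 = 0 \cdot 14 \cdot 4 = 0 \cdot 4 = 0$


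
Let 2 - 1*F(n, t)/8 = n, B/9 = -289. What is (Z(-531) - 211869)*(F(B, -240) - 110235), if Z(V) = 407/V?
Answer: 10058991963706/531 ≈ 1.8943e+10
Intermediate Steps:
B = -2601 (B = 9*(-289) = -2601)
F(n, t) = 16 - 8*n
(Z(-531) - 211869)*(F(B, -240) - 110235) = (407/(-531) - 211869)*((16 - 8*(-2601)) - 110235) = (407*(-1/531) - 211869)*((16 + 20808) - 110235) = (-407/531 - 211869)*(20824 - 110235) = -112502846/531*(-89411) = 10058991963706/531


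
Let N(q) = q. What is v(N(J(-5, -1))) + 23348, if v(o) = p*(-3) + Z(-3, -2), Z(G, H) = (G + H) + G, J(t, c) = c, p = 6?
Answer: 23322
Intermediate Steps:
Z(G, H) = H + 2*G
v(o) = -26 (v(o) = 6*(-3) + (-2 + 2*(-3)) = -18 + (-2 - 6) = -18 - 8 = -26)
v(N(J(-5, -1))) + 23348 = -26 + 23348 = 23322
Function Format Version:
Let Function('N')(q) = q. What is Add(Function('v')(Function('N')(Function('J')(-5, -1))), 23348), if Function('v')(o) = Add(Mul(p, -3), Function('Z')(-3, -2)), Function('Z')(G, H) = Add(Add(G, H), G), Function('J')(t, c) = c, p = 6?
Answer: 23322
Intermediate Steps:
Function('Z')(G, H) = Add(H, Mul(2, G))
Function('v')(o) = -26 (Function('v')(o) = Add(Mul(6, -3), Add(-2, Mul(2, -3))) = Add(-18, Add(-2, -6)) = Add(-18, -8) = -26)
Add(Function('v')(Function('N')(Function('J')(-5, -1))), 23348) = Add(-26, 23348) = 23322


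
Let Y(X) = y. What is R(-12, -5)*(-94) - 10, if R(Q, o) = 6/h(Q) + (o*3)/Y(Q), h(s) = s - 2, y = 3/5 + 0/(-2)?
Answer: 16662/7 ≈ 2380.3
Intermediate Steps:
y = 3/5 (y = 3*(1/5) + 0*(-1/2) = 3/5 + 0 = 3/5 ≈ 0.60000)
h(s) = -2 + s
Y(X) = 3/5
R(Q, o) = 5*o + 6/(-2 + Q) (R(Q, o) = 6/(-2 + Q) + (o*3)/(3/5) = 6/(-2 + Q) + (3*o)*(5/3) = 6/(-2 + Q) + 5*o = 5*o + 6/(-2 + Q))
R(-12, -5)*(-94) - 10 = ((6 + 5*(-5)*(-2 - 12))/(-2 - 12))*(-94) - 10 = ((6 + 5*(-5)*(-14))/(-14))*(-94) - 10 = -(6 + 350)/14*(-94) - 10 = -1/14*356*(-94) - 10 = -178/7*(-94) - 10 = 16732/7 - 10 = 16662/7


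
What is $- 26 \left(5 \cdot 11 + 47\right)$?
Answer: $-2652$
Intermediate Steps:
$- 26 \left(5 \cdot 11 + 47\right) = - 26 \left(55 + 47\right) = \left(-26\right) 102 = -2652$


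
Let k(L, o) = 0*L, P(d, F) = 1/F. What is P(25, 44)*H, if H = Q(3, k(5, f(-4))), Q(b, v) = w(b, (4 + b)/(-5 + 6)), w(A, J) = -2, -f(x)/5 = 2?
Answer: -1/22 ≈ -0.045455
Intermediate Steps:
f(x) = -10 (f(x) = -5*2 = -10)
k(L, o) = 0
Q(b, v) = -2
H = -2
P(25, 44)*H = -2/44 = (1/44)*(-2) = -1/22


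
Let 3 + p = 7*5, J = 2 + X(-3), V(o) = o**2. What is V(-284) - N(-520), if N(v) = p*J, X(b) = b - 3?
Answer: 80784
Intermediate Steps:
X(b) = -3 + b
J = -4 (J = 2 + (-3 - 3) = 2 - 6 = -4)
p = 32 (p = -3 + 7*5 = -3 + 35 = 32)
N(v) = -128 (N(v) = 32*(-4) = -128)
V(-284) - N(-520) = (-284)**2 - 1*(-128) = 80656 + 128 = 80784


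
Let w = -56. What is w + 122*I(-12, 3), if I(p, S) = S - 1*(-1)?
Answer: 432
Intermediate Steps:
I(p, S) = 1 + S (I(p, S) = S + 1 = 1 + S)
w + 122*I(-12, 3) = -56 + 122*(1 + 3) = -56 + 122*4 = -56 + 488 = 432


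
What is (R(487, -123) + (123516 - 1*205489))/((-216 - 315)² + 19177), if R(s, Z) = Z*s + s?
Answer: -141387/301138 ≈ -0.46951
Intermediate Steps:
R(s, Z) = s + Z*s
(R(487, -123) + (123516 - 1*205489))/((-216 - 315)² + 19177) = (487*(1 - 123) + (123516 - 1*205489))/((-216 - 315)² + 19177) = (487*(-122) + (123516 - 205489))/((-531)² + 19177) = (-59414 - 81973)/(281961 + 19177) = -141387/301138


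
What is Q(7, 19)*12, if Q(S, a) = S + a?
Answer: 312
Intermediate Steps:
Q(7, 19)*12 = (7 + 19)*12 = 26*12 = 312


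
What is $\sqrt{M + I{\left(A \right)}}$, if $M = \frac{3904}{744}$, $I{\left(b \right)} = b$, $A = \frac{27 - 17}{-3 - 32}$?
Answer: $\frac{\sqrt{2102730}}{651} \approx 2.2275$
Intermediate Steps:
$A = - \frac{2}{7}$ ($A = \frac{10}{-35} = 10 \left(- \frac{1}{35}\right) = - \frac{2}{7} \approx -0.28571$)
$M = \frac{488}{93}$ ($M = 3904 \cdot \frac{1}{744} = \frac{488}{93} \approx 5.2473$)
$\sqrt{M + I{\left(A \right)}} = \sqrt{\frac{488}{93} - \frac{2}{7}} = \sqrt{\frac{3230}{651}} = \frac{\sqrt{2102730}}{651}$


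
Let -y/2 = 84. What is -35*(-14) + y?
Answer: 322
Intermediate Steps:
y = -168 (y = -2*84 = -168)
-35*(-14) + y = -35*(-14) - 168 = 490 - 168 = 322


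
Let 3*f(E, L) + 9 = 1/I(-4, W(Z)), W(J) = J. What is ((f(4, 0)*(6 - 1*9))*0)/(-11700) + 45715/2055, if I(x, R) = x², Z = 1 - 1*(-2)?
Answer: 9143/411 ≈ 22.246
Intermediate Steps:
Z = 3 (Z = 1 + 2 = 3)
f(E, L) = -143/48 (f(E, L) = -3 + 1/(3*((-4)²)) = -3 + (⅓)/16 = -3 + (⅓)*(1/16) = -3 + 1/48 = -143/48)
((f(4, 0)*(6 - 1*9))*0)/(-11700) + 45715/2055 = (-143*(6 - 1*9)/48*0)/(-11700) + 45715/2055 = (-143*(6 - 9)/48*0)*(-1/11700) + 45715*(1/2055) = (-143/48*(-3)*0)*(-1/11700) + 9143/411 = ((143/16)*0)*(-1/11700) + 9143/411 = 0*(-1/11700) + 9143/411 = 0 + 9143/411 = 9143/411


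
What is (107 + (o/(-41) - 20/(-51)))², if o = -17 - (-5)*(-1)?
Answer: 50931011041/4372281 ≈ 11649.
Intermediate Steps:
o = -22 (o = -17 - 1*5 = -17 - 5 = -22)
(107 + (o/(-41) - 20/(-51)))² = (107 + (-22/(-41) - 20/(-51)))² = (107 + (-22*(-1/41) - 20*(-1/51)))² = (107 + (22/41 + 20/51))² = (107 + 1942/2091)² = (225679/2091)² = 50931011041/4372281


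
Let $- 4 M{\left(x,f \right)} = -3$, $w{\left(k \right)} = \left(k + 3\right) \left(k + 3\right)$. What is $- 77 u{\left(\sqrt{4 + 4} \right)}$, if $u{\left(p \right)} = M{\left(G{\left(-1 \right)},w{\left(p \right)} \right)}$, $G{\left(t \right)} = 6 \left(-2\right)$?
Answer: $- \frac{231}{4} \approx -57.75$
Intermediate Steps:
$w{\left(k \right)} = \left(3 + k\right)^{2}$ ($w{\left(k \right)} = \left(3 + k\right) \left(3 + k\right) = \left(3 + k\right)^{2}$)
$G{\left(t \right)} = -12$
$M{\left(x,f \right)} = \frac{3}{4}$ ($M{\left(x,f \right)} = \left(- \frac{1}{4}\right) \left(-3\right) = \frac{3}{4}$)
$u{\left(p \right)} = \frac{3}{4}$
$- 77 u{\left(\sqrt{4 + 4} \right)} = \left(-77\right) \frac{3}{4} = - \frac{231}{4}$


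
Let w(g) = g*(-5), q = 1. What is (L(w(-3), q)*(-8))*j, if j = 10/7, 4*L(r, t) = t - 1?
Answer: 0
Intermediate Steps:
w(g) = -5*g
L(r, t) = -1/4 + t/4 (L(r, t) = (t - 1)/4 = (-1 + t)/4 = -1/4 + t/4)
j = 10/7 (j = 10*(1/7) = 10/7 ≈ 1.4286)
(L(w(-3), q)*(-8))*j = ((-1/4 + (1/4)*1)*(-8))*(10/7) = ((-1/4 + 1/4)*(-8))*(10/7) = (0*(-8))*(10/7) = 0*(10/7) = 0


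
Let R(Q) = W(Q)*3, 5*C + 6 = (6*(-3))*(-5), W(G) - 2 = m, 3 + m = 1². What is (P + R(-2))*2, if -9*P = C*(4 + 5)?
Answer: -168/5 ≈ -33.600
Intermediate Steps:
m = -2 (m = -3 + 1² = -3 + 1 = -2)
W(G) = 0 (W(G) = 2 - 2 = 0)
C = 84/5 (C = -6/5 + ((6*(-3))*(-5))/5 = -6/5 + (-18*(-5))/5 = -6/5 + (⅕)*90 = -6/5 + 18 = 84/5 ≈ 16.800)
P = -84/5 (P = -28*(4 + 5)/15 = -28*9/15 = -⅑*756/5 = -84/5 ≈ -16.800)
R(Q) = 0 (R(Q) = 0*3 = 0)
(P + R(-2))*2 = (-84/5 + 0)*2 = -84/5*2 = -168/5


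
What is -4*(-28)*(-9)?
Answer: -1008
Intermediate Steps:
-4*(-28)*(-9) = 112*(-9) = -1008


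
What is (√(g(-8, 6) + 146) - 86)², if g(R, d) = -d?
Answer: 7536 - 344*√35 ≈ 5500.9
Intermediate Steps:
(√(g(-8, 6) + 146) - 86)² = (√(-1*6 + 146) - 86)² = (√(-6 + 146) - 86)² = (√140 - 86)² = (2*√35 - 86)² = (-86 + 2*√35)²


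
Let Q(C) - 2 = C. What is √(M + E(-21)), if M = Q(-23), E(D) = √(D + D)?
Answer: √(-21 + I*√42) ≈ 0.69902 + 4.6356*I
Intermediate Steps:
E(D) = √2*√D (E(D) = √(2*D) = √2*√D)
Q(C) = 2 + C
M = -21 (M = 2 - 23 = -21)
√(M + E(-21)) = √(-21 + √2*√(-21)) = √(-21 + √2*(I*√21)) = √(-21 + I*√42)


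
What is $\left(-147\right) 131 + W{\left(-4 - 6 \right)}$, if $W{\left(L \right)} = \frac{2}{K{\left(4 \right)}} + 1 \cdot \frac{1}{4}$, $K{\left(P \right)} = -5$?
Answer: $- \frac{385143}{20} \approx -19257.0$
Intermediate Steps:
$W{\left(L \right)} = - \frac{3}{20}$ ($W{\left(L \right)} = \frac{2}{-5} + 1 \cdot \frac{1}{4} = 2 \left(- \frac{1}{5}\right) + 1 \cdot \frac{1}{4} = - \frac{2}{5} + \frac{1}{4} = - \frac{3}{20}$)
$\left(-147\right) 131 + W{\left(-4 - 6 \right)} = \left(-147\right) 131 - \frac{3}{20} = -19257 - \frac{3}{20} = - \frac{385143}{20}$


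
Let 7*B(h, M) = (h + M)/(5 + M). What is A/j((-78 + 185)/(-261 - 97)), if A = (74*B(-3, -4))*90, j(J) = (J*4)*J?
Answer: -213393060/11449 ≈ -18639.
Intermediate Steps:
j(J) = 4*J² (j(J) = (4*J)*J = 4*J²)
B(h, M) = (M + h)/(7*(5 + M)) (B(h, M) = ((h + M)/(5 + M))/7 = ((M + h)/(5 + M))/7 = (M + h)/(7*(5 + M)))
A = -6660 (A = (74*((-4 - 3)/(7*(5 - 4))))*90 = (74*((⅐)*(-7)/1))*90 = (74*((⅐)*1*(-7)))*90 = (74*(-1))*90 = -74*90 = -6660)
A/j((-78 + 185)/(-261 - 97)) = -6660*(-261 - 97)²/(4*(-78 + 185)²) = -6660/(4*(107/(-358))²) = -6660/(4*(107*(-1/358))²) = -6660/(4*(-107/358)²) = -6660/(4*(11449/128164)) = -6660/11449/32041 = -6660*32041/11449 = -213393060/11449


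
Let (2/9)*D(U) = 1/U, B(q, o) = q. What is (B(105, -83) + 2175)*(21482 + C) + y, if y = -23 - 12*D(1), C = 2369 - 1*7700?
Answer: 36824203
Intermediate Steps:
C = -5331 (C = 2369 - 7700 = -5331)
D(U) = 9/(2*U)
y = -77 (y = -23 - 54/1 = -23 - 54 = -77)
(B(105, -83) + 2175)*(21482 + C) + y = (105 + 2175)*(21482 - 5331) - 77 = 2280*16151 - 77 = 36824280 - 77 = 36824203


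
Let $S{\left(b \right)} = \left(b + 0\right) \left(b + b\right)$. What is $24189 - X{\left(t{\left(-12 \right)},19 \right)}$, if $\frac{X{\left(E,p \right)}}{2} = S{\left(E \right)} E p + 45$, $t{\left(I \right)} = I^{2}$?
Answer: $-226910685$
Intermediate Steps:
$S{\left(b \right)} = 2 b^{2}$ ($S{\left(b \right)} = b 2 b = 2 b^{2}$)
$X{\left(E,p \right)} = 90 + 4 p E^{3}$ ($X{\left(E,p \right)} = 2 \left(2 E^{2} E p + 45\right) = 2 \left(2 E^{3} p + 45\right) = 2 \left(2 p E^{3} + 45\right) = 2 \left(45 + 2 p E^{3}\right) = 90 + 4 p E^{3}$)
$24189 - X{\left(t{\left(-12 \right)},19 \right)} = 24189 - \left(90 + 4 \cdot 19 \left(\left(-12\right)^{2}\right)^{3}\right) = 24189 - \left(90 + 4 \cdot 19 \cdot 144^{3}\right) = 24189 - \left(90 + 4 \cdot 19 \cdot 2985984\right) = 24189 - \left(90 + 226934784\right) = 24189 - 226934874 = -226910685$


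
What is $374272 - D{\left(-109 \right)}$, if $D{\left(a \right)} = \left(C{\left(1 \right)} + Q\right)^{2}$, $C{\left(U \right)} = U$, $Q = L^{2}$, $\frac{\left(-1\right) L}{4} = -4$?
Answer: $308223$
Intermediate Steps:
$L = 16$ ($L = \left(-4\right) \left(-4\right) = 16$)
$Q = 256$ ($Q = 16^{2} = 256$)
$D{\left(a \right)} = 66049$ ($D{\left(a \right)} = \left(1 + 256\right)^{2} = 257^{2} = 66049$)
$374272 - D{\left(-109 \right)} = 374272 - 66049 = 308223$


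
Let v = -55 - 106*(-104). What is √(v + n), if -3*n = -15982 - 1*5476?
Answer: √163095/3 ≈ 134.62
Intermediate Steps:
n = 21458/3 (n = -(-15982 - 1*5476)/3 = -(-15982 - 5476)/3 = -⅓*(-21458) = 21458/3 ≈ 7152.7)
v = 10969 (v = -55 + 11024 = 10969)
√(v + n) = √(10969 + 21458/3) = √(54365/3) = √163095/3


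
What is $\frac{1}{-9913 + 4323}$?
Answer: $- \frac{1}{5590} \approx -0.00017889$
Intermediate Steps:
$\frac{1}{-9913 + 4323} = \frac{1}{-5590} = - \frac{1}{5590}$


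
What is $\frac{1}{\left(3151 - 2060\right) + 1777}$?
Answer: $\frac{1}{2868} \approx 0.00034868$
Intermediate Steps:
$\frac{1}{\left(3151 - 2060\right) + 1777} = \frac{1}{1091 + 1777} = \frac{1}{2868}$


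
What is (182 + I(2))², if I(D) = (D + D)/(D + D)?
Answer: 33489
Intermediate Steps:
I(D) = 1 (I(D) = (2*D)/((2*D)) = (2*D)*(1/(2*D)) = 1)
(182 + I(2))² = (182 + 1)² = 183² = 33489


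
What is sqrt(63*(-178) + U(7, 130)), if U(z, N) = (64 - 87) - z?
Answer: 2*I*sqrt(2811) ≈ 106.04*I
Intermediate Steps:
U(z, N) = -23 - z
sqrt(63*(-178) + U(7, 130)) = sqrt(63*(-178) + (-23 - 1*7)) = sqrt(-11214 + (-23 - 7)) = sqrt(-11214 - 30) = sqrt(-11244) = 2*I*sqrt(2811)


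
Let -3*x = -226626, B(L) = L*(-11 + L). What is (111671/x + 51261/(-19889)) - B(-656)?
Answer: -657403770610519/1502454838 ≈ -4.3755e+5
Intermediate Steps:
x = 75542 (x = -⅓*(-226626) = 75542)
(111671/x + 51261/(-19889)) - B(-656) = (111671/75542 + 51261/(-19889)) - (-656)*(-11 - 656) = (111671*(1/75542) + 51261*(-1/19889)) - (-656)*(-667) = (111671/75542 - 51261/19889) - 1*437552 = -1651333943/1502454838 - 437552 = -657403770610519/1502454838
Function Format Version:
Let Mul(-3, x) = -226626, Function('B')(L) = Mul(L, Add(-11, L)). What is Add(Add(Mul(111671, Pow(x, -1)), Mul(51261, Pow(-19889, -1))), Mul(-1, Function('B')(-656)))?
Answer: Rational(-657403770610519, 1502454838) ≈ -4.3755e+5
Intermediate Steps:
x = 75542 (x = Mul(Rational(-1, 3), -226626) = 75542)
Add(Add(Mul(111671, Pow(x, -1)), Mul(51261, Pow(-19889, -1))), Mul(-1, Function('B')(-656))) = Add(Add(Mul(111671, Pow(75542, -1)), Mul(51261, Pow(-19889, -1))), Mul(-1, Mul(-656, Add(-11, -656)))) = Add(Add(Mul(111671, Rational(1, 75542)), Mul(51261, Rational(-1, 19889))), Mul(-1, Mul(-656, -667))) = Add(Add(Rational(111671, 75542), Rational(-51261, 19889)), Mul(-1, 437552)) = Add(Rational(-1651333943, 1502454838), -437552) = Rational(-657403770610519, 1502454838)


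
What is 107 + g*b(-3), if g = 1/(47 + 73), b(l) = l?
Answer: 4279/40 ≈ 106.97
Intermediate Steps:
g = 1/120 ≈ 0.0083333
107 + g*b(-3) = 107 + (1/120)*(-3) = 107 - 1/40 = 4279/40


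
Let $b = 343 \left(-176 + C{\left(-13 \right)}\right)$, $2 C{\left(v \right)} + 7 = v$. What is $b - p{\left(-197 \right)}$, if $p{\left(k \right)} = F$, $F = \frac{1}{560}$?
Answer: $- \frac{35726881}{560} \approx -63798.0$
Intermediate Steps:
$F = \frac{1}{560} \approx 0.0017857$
$p{\left(k \right)} = \frac{1}{560}$
$C{\left(v \right)} = - \frac{7}{2} + \frac{v}{2}$
$b = -63798$ ($b = 343 \left(-176 + \left(- \frac{7}{2} + \frac{1}{2} \left(-13\right)\right)\right) = 343 \left(-176 - 10\right) = 343 \left(-186\right) = -63798$)
$b - p{\left(-197 \right)} = -63798 - \frac{1}{560} = - \frac{35726881}{560}$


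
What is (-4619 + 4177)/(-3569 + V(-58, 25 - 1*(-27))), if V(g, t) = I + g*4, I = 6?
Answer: 442/3795 ≈ 0.11647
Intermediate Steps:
V(g, t) = 6 + 4*g (V(g, t) = 6 + g*4 = 6 + 4*g)
(-4619 + 4177)/(-3569 + V(-58, 25 - 1*(-27))) = (-4619 + 4177)/(-3569 + (6 + 4*(-58))) = -442/(-3569 + (6 - 232)) = -442/(-3569 - 226) = -442/(-3795) = -442*(-1/3795) = 442/3795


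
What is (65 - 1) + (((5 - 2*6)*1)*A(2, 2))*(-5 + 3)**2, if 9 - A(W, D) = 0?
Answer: -188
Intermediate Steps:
A(W, D) = 9 (A(W, D) = 9 - 1*0 = 9 + 0 = 9)
(65 - 1) + (((5 - 2*6)*1)*A(2, 2))*(-5 + 3)**2 = (65 - 1) + (((5 - 2*6)*1)*9)*(-5 + 3)**2 = 64 + (((5 - 12)*1)*9)*(-2)**2 = 64 + (-7*1*9)*4 = 64 - 7*9*4 = 64 - 63*4 = 64 - 252 = -188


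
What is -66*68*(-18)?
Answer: 80784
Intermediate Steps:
-66*68*(-18) = -4488*(-18) = 80784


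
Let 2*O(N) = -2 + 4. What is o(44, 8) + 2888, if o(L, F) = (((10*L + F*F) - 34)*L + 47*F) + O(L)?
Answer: 23945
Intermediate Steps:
O(N) = 1 (O(N) = (-2 + 4)/2 = (½)*2 = 1)
o(L, F) = 1 + 47*F + L*(-34 + F² + 10*L) (o(L, F) = (((10*L + F*F) - 34)*L + 47*F) + 1 = (((10*L + F²) - 34)*L + 47*F) + 1 = (((F² + 10*L) - 34)*L + 47*F) + 1 = ((-34 + F² + 10*L)*L + 47*F) + 1 = (L*(-34 + F² + 10*L) + 47*F) + 1 = (47*F + L*(-34 + F² + 10*L)) + 1 = 1 + 47*F + L*(-34 + F² + 10*L))
o(44, 8) + 2888 = (1 - 34*44 + 10*44² + 47*8 + 44*8²) + 2888 = (1 - 1496 + 10*1936 + 376 + 44*64) + 2888 = (1 - 1496 + 19360 + 376 + 2816) + 2888 = 21057 + 2888 = 23945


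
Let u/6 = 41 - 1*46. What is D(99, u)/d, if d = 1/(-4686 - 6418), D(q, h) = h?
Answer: 333120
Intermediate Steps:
u = -30 (u = 6*(41 - 1*46) = 6*(41 - 46) = 6*(-5) = -30)
d = -1/11104 (d = 1/(-11104) = -1/11104 ≈ -9.0058e-5)
D(99, u)/d = -30/(-1/11104) = -30*(-11104) = 333120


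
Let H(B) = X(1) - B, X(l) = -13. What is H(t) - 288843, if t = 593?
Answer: -289449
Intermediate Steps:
H(B) = -13 - B
H(t) - 288843 = (-13 - 1*593) - 288843 = (-13 - 593) - 288843 = -606 - 288843 = -289449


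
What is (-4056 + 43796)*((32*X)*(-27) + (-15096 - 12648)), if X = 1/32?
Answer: -1103619540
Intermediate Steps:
X = 1/32 ≈ 0.031250
(-4056 + 43796)*((32*X)*(-27) + (-15096 - 12648)) = (-4056 + 43796)*((32*(1/32))*(-27) + (-15096 - 12648)) = 39740*(1*(-27) - 27744) = 39740*(-27 - 27744) = 39740*(-27771) = -1103619540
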